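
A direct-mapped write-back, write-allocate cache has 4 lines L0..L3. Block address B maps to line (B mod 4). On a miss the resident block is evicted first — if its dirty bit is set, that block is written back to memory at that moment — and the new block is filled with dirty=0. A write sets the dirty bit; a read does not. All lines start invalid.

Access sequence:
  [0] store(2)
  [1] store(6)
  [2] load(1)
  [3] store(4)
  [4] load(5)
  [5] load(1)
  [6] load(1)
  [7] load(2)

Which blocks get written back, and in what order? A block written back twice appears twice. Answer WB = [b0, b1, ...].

0: W B2 -> L2 miss  d=D]
1: W B6 -> L2 miss wb->B2  d=D]
2: R B1 -> L1 miss  d=-]
3: W B4 -> L0 miss  d=D]
4: R B5 -> L1 miss  d=-]
5: R B1 -> L1 miss  d=-]
6: R B1 -> L1 hit  d=-]
7: R B2 -> L2 miss wb->B6  d=-]

WB = [2, 6]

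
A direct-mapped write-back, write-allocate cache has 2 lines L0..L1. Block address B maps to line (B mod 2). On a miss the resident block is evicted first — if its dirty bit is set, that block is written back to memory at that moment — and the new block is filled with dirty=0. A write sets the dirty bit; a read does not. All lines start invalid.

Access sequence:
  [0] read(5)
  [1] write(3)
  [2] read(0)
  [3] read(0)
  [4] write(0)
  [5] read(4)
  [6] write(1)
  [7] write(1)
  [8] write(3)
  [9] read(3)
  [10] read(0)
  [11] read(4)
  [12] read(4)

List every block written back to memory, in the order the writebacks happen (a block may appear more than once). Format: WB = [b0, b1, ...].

0: R B5 → L1 miss [-]
1: W B3 → L1 miss [D]
2: R B0 → L0 miss [-]
3: R B0 → L0 hit [-]
4: W B0 → L0 hit [D]
5: R B4 → L0 miss wb→B0 [-]
6: W B1 → L1 miss wb→B3 [D]
7: W B1 → L1 hit [D]
8: W B3 → L1 miss wb→B1 [D]
9: R B3 → L1 hit [D]
10: R B0 → L0 miss [-]
11: R B4 → L0 miss [-]
12: R B4 → L0 hit [-]

WB = [0, 3, 1]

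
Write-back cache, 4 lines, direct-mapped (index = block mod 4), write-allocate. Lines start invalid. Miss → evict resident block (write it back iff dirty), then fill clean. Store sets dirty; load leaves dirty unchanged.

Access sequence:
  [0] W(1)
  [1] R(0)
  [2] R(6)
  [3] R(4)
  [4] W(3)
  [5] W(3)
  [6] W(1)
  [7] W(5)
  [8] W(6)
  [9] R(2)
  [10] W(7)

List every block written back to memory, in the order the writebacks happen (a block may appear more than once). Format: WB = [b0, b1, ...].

0: W B1 → L1 miss [D]
1: R B0 → L0 miss [-]
2: R B6 → L2 miss [-]
3: R B4 → L0 miss [-]
4: W B3 → L3 miss [D]
5: W B3 → L3 hit [D]
6: W B1 → L1 hit [D]
7: W B5 → L1 miss wb→B1 [D]
8: W B6 → L2 hit [D]
9: R B2 → L2 miss wb→B6 [-]
10: W B7 → L3 miss wb→B3 [D]

WB = [1, 6, 3]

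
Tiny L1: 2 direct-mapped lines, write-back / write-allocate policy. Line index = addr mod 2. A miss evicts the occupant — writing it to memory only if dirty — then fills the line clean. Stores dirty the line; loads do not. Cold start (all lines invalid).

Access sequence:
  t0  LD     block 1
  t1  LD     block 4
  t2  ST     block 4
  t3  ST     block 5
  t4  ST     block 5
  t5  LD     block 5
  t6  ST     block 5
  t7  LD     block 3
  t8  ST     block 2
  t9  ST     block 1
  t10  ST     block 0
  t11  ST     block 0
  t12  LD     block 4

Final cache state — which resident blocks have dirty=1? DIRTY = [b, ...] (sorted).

  0 | R B1 → L1 miss [-]
  1 | R B4 → L0 miss [-]
  2 | W B4 → L0 hit [D]
  3 | W B5 → L1 miss [D]
  4 | W B5 → L1 hit [D]
  5 | R B5 → L1 hit [D]
  6 | W B5 → L1 hit [D]
  7 | R B3 → L1 miss wb→B5 [-]
  8 | W B2 → L0 miss wb→B4 [D]
  9 | W B1 → L1 miss [D]
  10 | W B0 → L0 miss wb→B2 [D]
  11 | W B0 → L0 hit [D]
  12 | R B4 → L0 miss wb→B0 [-]

DIRTY = [1]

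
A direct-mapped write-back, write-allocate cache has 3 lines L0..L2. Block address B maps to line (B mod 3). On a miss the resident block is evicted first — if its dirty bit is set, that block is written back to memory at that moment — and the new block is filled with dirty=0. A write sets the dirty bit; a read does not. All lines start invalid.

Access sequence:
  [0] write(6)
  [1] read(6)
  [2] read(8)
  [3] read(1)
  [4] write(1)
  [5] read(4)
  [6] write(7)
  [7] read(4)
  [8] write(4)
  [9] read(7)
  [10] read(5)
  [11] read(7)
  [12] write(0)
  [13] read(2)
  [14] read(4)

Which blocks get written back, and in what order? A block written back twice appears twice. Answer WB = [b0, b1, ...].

WB = [1, 7, 4, 6]

0: W B6 → L0 miss [D]
1: R B6 → L0 hit [D]
2: R B8 → L2 miss [-]
3: R B1 → L1 miss [-]
4: W B1 → L1 hit [D]
5: R B4 → L1 miss wb→B1 [-]
6: W B7 → L1 miss [D]
7: R B4 → L1 miss wb→B7 [-]
8: W B4 → L1 hit [D]
9: R B7 → L1 miss wb→B4 [-]
10: R B5 → L2 miss [-]
11: R B7 → L1 hit [-]
12: W B0 → L0 miss wb→B6 [D]
13: R B2 → L2 miss [-]
14: R B4 → L1 miss [-]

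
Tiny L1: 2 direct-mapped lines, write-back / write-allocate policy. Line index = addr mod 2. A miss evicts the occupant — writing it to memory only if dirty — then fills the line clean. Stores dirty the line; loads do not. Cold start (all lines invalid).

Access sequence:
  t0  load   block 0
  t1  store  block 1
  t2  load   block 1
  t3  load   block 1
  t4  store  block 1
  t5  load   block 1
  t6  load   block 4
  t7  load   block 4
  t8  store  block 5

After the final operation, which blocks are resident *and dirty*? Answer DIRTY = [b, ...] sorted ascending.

DIRTY = [5]

0: R B0 -> L0 miss  d=-]
1: W B1 -> L1 miss  d=D]
2: R B1 -> L1 hit  d=D]
3: R B1 -> L1 hit  d=D]
4: W B1 -> L1 hit  d=D]
5: R B1 -> L1 hit  d=D]
6: R B4 -> L0 miss  d=-]
7: R B4 -> L0 hit  d=-]
8: W B5 -> L1 miss wb->B1  d=D]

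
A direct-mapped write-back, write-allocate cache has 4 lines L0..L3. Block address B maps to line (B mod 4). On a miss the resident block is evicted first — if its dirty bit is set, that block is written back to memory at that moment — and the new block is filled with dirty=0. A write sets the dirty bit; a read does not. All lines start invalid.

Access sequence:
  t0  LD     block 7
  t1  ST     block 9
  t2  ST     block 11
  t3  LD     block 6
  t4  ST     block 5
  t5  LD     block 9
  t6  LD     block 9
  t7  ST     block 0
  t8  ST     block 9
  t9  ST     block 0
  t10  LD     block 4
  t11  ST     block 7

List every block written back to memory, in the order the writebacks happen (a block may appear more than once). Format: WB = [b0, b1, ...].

WB = [9, 5, 0, 11]

  0 | R B7 → L3 miss [-]
  1 | W B9 → L1 miss [D]
  2 | W B11 → L3 miss [D]
  3 | R B6 → L2 miss [-]
  4 | W B5 → L1 miss wb→B9 [D]
  5 | R B9 → L1 miss wb→B5 [-]
  6 | R B9 → L1 hit [-]
  7 | W B0 → L0 miss [D]
  8 | W B9 → L1 hit [D]
  9 | W B0 → L0 hit [D]
  10 | R B4 → L0 miss wb→B0 [-]
  11 | W B7 → L3 miss wb→B11 [D]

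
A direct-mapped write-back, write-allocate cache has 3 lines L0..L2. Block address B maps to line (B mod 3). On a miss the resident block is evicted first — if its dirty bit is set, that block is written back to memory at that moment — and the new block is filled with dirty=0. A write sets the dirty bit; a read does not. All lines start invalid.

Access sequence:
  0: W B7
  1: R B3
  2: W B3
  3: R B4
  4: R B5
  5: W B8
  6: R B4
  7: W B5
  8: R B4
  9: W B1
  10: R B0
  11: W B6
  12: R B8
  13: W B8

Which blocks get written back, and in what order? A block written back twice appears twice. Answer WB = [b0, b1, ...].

WB = [7, 8, 3, 5]

0: W B7 → L1 miss [D]
1: R B3 → L0 miss [-]
2: W B3 → L0 hit [D]
3: R B4 → L1 miss wb→B7 [-]
4: R B5 → L2 miss [-]
5: W B8 → L2 miss [D]
6: R B4 → L1 hit [-]
7: W B5 → L2 miss wb→B8 [D]
8: R B4 → L1 hit [-]
9: W B1 → L1 miss [D]
10: R B0 → L0 miss wb→B3 [-]
11: W B6 → L0 miss [D]
12: R B8 → L2 miss wb→B5 [-]
13: W B8 → L2 hit [D]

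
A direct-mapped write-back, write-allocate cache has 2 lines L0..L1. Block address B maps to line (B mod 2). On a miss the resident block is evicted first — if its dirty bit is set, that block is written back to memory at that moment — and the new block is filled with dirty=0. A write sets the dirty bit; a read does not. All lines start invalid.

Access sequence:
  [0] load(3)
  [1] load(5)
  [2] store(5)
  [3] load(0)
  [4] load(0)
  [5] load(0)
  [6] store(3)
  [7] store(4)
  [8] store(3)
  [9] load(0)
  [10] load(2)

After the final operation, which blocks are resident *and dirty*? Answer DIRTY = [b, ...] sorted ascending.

0: R B3 → L1 miss [-]
1: R B5 → L1 miss [-]
2: W B5 → L1 hit [D]
3: R B0 → L0 miss [-]
4: R B0 → L0 hit [-]
5: R B0 → L0 hit [-]
6: W B3 → L1 miss wb→B5 [D]
7: W B4 → L0 miss [D]
8: W B3 → L1 hit [D]
9: R B0 → L0 miss wb→B4 [-]
10: R B2 → L0 miss [-]

DIRTY = [3]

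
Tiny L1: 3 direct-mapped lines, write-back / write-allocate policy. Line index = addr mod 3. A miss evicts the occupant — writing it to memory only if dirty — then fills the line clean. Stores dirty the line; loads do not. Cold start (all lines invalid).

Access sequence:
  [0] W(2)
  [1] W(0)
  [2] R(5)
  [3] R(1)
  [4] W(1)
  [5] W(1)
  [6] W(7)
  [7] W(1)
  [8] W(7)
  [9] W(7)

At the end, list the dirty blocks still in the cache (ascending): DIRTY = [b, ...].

DIRTY = [0, 7]

0: W B2 -> L2 miss  d=D]
1: W B0 -> L0 miss  d=D]
2: R B5 -> L2 miss wb->B2  d=-]
3: R B1 -> L1 miss  d=-]
4: W B1 -> L1 hit  d=D]
5: W B1 -> L1 hit  d=D]
6: W B7 -> L1 miss wb->B1  d=D]
7: W B1 -> L1 miss wb->B7  d=D]
8: W B7 -> L1 miss wb->B1  d=D]
9: W B7 -> L1 hit  d=D]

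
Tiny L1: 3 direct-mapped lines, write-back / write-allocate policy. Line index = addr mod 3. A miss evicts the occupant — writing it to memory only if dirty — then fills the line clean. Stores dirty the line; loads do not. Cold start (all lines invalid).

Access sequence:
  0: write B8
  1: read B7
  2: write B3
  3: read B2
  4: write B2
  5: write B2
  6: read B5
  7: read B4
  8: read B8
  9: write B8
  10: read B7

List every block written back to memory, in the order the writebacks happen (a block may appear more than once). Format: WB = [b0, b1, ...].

WB = [8, 2]

  0 | W B8 → L2 miss [D]
  1 | R B7 → L1 miss [-]
  2 | W B3 → L0 miss [D]
  3 | R B2 → L2 miss wb→B8 [-]
  4 | W B2 → L2 hit [D]
  5 | W B2 → L2 hit [D]
  6 | R B5 → L2 miss wb→B2 [-]
  7 | R B4 → L1 miss [-]
  8 | R B8 → L2 miss [-]
  9 | W B8 → L2 hit [D]
  10 | R B7 → L1 miss [-]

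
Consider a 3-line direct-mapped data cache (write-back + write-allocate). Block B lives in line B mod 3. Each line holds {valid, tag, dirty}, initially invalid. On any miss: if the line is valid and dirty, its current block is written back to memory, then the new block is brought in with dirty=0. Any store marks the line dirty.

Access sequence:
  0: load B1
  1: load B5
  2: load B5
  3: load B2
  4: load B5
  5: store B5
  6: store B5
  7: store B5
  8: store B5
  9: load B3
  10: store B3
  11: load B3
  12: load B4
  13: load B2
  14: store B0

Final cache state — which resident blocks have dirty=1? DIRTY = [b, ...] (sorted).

0: R B1 -> L1 miss  d=-]
1: R B5 -> L2 miss  d=-]
2: R B5 -> L2 hit  d=-]
3: R B2 -> L2 miss  d=-]
4: R B5 -> L2 miss  d=-]
5: W B5 -> L2 hit  d=D]
6: W B5 -> L2 hit  d=D]
7: W B5 -> L2 hit  d=D]
8: W B5 -> L2 hit  d=D]
9: R B3 -> L0 miss  d=-]
10: W B3 -> L0 hit  d=D]
11: R B3 -> L0 hit  d=D]
12: R B4 -> L1 miss  d=-]
13: R B2 -> L2 miss wb->B5  d=-]
14: W B0 -> L0 miss wb->B3  d=D]

DIRTY = [0]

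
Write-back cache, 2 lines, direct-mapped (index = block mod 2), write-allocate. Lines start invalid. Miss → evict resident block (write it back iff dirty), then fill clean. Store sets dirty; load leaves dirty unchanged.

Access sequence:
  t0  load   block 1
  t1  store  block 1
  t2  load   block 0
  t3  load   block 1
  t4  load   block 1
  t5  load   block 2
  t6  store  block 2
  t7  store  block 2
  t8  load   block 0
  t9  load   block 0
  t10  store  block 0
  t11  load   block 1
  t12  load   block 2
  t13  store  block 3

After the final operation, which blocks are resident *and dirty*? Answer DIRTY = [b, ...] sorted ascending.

DIRTY = [3]

  0 | R B1 → L1 miss [-]
  1 | W B1 → L1 hit [D]
  2 | R B0 → L0 miss [-]
  3 | R B1 → L1 hit [D]
  4 | R B1 → L1 hit [D]
  5 | R B2 → L0 miss [-]
  6 | W B2 → L0 hit [D]
  7 | W B2 → L0 hit [D]
  8 | R B0 → L0 miss wb→B2 [-]
  9 | R B0 → L0 hit [-]
  10 | W B0 → L0 hit [D]
  11 | R B1 → L1 hit [D]
  12 | R B2 → L0 miss wb→B0 [-]
  13 | W B3 → L1 miss wb→B1 [D]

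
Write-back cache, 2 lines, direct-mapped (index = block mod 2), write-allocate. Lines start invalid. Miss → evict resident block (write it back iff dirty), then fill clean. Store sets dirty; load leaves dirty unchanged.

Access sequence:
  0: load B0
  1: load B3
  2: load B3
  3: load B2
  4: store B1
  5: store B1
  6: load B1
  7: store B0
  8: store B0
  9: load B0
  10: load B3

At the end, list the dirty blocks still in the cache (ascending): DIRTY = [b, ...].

DIRTY = [0]

0: R B0 → L0 miss [-]
1: R B3 → L1 miss [-]
2: R B3 → L1 hit [-]
3: R B2 → L0 miss [-]
4: W B1 → L1 miss [D]
5: W B1 → L1 hit [D]
6: R B1 → L1 hit [D]
7: W B0 → L0 miss [D]
8: W B0 → L0 hit [D]
9: R B0 → L0 hit [D]
10: R B3 → L1 miss wb→B1 [-]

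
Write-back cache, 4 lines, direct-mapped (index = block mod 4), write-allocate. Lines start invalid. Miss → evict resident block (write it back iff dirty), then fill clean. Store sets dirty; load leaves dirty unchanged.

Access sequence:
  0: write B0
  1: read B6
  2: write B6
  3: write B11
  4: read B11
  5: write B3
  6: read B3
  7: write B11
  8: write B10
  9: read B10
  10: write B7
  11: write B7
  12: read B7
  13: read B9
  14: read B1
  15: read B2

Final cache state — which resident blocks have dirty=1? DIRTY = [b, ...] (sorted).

DIRTY = [0, 7]

  0 | W B0 → L0 miss [D]
  1 | R B6 → L2 miss [-]
  2 | W B6 → L2 hit [D]
  3 | W B11 → L3 miss [D]
  4 | R B11 → L3 hit [D]
  5 | W B3 → L3 miss wb→B11 [D]
  6 | R B3 → L3 hit [D]
  7 | W B11 → L3 miss wb→B3 [D]
  8 | W B10 → L2 miss wb→B6 [D]
  9 | R B10 → L2 hit [D]
  10 | W B7 → L3 miss wb→B11 [D]
  11 | W B7 → L3 hit [D]
  12 | R B7 → L3 hit [D]
  13 | R B9 → L1 miss [-]
  14 | R B1 → L1 miss [-]
  15 | R B2 → L2 miss wb→B10 [-]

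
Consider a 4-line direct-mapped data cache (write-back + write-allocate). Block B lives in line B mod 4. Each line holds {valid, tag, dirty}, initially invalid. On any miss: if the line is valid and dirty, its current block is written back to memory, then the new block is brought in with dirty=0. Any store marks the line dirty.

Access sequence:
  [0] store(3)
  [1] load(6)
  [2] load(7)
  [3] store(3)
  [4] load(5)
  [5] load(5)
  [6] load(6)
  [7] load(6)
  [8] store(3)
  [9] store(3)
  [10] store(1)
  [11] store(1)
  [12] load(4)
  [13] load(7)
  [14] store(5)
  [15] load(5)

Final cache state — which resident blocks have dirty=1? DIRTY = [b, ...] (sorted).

DIRTY = [5]

0: W B3 → L3 miss [D]
1: R B6 → L2 miss [-]
2: R B7 → L3 miss wb→B3 [-]
3: W B3 → L3 miss [D]
4: R B5 → L1 miss [-]
5: R B5 → L1 hit [-]
6: R B6 → L2 hit [-]
7: R B6 → L2 hit [-]
8: W B3 → L3 hit [D]
9: W B3 → L3 hit [D]
10: W B1 → L1 miss [D]
11: W B1 → L1 hit [D]
12: R B4 → L0 miss [-]
13: R B7 → L3 miss wb→B3 [-]
14: W B5 → L1 miss wb→B1 [D]
15: R B5 → L1 hit [D]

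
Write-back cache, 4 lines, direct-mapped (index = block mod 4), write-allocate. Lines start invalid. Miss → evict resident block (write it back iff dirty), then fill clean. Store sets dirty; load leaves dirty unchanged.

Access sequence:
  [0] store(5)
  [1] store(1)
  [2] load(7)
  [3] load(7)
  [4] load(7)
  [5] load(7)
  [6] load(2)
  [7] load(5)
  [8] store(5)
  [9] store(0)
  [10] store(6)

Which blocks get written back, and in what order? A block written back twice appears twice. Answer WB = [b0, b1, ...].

0: W B5 → L1 miss [D]
1: W B1 → L1 miss wb→B5 [D]
2: R B7 → L3 miss [-]
3: R B7 → L3 hit [-]
4: R B7 → L3 hit [-]
5: R B7 → L3 hit [-]
6: R B2 → L2 miss [-]
7: R B5 → L1 miss wb→B1 [-]
8: W B5 → L1 hit [D]
9: W B0 → L0 miss [D]
10: W B6 → L2 miss [D]

WB = [5, 1]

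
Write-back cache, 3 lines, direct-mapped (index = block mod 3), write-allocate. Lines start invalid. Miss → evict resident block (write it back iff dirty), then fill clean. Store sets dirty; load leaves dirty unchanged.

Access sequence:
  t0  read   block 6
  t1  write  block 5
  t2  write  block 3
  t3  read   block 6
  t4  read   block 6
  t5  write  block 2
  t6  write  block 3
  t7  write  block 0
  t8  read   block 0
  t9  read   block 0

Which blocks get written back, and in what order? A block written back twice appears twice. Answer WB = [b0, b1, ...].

WB = [3, 5, 3]

  0 | R B6 → L0 miss [-]
  1 | W B5 → L2 miss [D]
  2 | W B3 → L0 miss [D]
  3 | R B6 → L0 miss wb→B3 [-]
  4 | R B6 → L0 hit [-]
  5 | W B2 → L2 miss wb→B5 [D]
  6 | W B3 → L0 miss [D]
  7 | W B0 → L0 miss wb→B3 [D]
  8 | R B0 → L0 hit [D]
  9 | R B0 → L0 hit [D]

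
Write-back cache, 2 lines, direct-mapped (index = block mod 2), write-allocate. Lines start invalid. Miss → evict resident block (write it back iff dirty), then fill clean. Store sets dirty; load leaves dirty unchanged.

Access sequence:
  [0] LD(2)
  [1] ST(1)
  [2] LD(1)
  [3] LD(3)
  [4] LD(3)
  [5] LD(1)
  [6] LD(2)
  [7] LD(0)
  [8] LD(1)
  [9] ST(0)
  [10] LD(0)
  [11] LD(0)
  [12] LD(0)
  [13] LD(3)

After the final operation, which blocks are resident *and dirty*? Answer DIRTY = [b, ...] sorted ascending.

DIRTY = [0]

0: R B2 -> L0 miss  d=-]
1: W B1 -> L1 miss  d=D]
2: R B1 -> L1 hit  d=D]
3: R B3 -> L1 miss wb->B1  d=-]
4: R B3 -> L1 hit  d=-]
5: R B1 -> L1 miss  d=-]
6: R B2 -> L0 hit  d=-]
7: R B0 -> L0 miss  d=-]
8: R B1 -> L1 hit  d=-]
9: W B0 -> L0 hit  d=D]
10: R B0 -> L0 hit  d=D]
11: R B0 -> L0 hit  d=D]
12: R B0 -> L0 hit  d=D]
13: R B3 -> L1 miss  d=-]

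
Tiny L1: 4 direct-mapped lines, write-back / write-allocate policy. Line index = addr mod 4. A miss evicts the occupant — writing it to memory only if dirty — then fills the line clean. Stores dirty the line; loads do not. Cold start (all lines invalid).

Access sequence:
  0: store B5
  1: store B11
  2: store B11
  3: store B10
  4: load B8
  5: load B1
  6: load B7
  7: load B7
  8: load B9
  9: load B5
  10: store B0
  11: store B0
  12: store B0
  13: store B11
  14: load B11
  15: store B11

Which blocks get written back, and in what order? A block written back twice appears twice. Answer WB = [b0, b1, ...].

  0 | W B5 → L1 miss [D]
  1 | W B11 → L3 miss [D]
  2 | W B11 → L3 hit [D]
  3 | W B10 → L2 miss [D]
  4 | R B8 → L0 miss [-]
  5 | R B1 → L1 miss wb→B5 [-]
  6 | R B7 → L3 miss wb→B11 [-]
  7 | R B7 → L3 hit [-]
  8 | R B9 → L1 miss [-]
  9 | R B5 → L1 miss [-]
  10 | W B0 → L0 miss [D]
  11 | W B0 → L0 hit [D]
  12 | W B0 → L0 hit [D]
  13 | W B11 → L3 miss [D]
  14 | R B11 → L3 hit [D]
  15 | W B11 → L3 hit [D]

WB = [5, 11]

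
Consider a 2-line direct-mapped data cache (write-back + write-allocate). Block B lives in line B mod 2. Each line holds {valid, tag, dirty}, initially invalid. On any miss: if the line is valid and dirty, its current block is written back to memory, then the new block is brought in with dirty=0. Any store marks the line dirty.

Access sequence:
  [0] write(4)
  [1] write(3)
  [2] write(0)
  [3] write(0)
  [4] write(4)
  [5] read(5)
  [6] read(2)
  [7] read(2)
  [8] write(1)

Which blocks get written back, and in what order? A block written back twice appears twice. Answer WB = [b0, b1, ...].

WB = [4, 0, 3, 4]

0: W B4 → L0 miss [D]
1: W B3 → L1 miss [D]
2: W B0 → L0 miss wb→B4 [D]
3: W B0 → L0 hit [D]
4: W B4 → L0 miss wb→B0 [D]
5: R B5 → L1 miss wb→B3 [-]
6: R B2 → L0 miss wb→B4 [-]
7: R B2 → L0 hit [-]
8: W B1 → L1 miss [D]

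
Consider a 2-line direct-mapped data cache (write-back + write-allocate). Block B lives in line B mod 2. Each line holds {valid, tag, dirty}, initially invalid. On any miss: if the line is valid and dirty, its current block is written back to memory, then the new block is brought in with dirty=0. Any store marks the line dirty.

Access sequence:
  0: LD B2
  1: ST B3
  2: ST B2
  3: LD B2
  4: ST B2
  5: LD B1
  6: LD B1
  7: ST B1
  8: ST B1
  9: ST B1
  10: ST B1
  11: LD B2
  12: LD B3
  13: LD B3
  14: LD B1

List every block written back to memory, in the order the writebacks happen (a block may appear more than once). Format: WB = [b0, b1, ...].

  0 | R B2 → L0 miss [-]
  1 | W B3 → L1 miss [D]
  2 | W B2 → L0 hit [D]
  3 | R B2 → L0 hit [D]
  4 | W B2 → L0 hit [D]
  5 | R B1 → L1 miss wb→B3 [-]
  6 | R B1 → L1 hit [-]
  7 | W B1 → L1 hit [D]
  8 | W B1 → L1 hit [D]
  9 | W B1 → L1 hit [D]
  10 | W B1 → L1 hit [D]
  11 | R B2 → L0 hit [D]
  12 | R B3 → L1 miss wb→B1 [-]
  13 | R B3 → L1 hit [-]
  14 | R B1 → L1 miss [-]

WB = [3, 1]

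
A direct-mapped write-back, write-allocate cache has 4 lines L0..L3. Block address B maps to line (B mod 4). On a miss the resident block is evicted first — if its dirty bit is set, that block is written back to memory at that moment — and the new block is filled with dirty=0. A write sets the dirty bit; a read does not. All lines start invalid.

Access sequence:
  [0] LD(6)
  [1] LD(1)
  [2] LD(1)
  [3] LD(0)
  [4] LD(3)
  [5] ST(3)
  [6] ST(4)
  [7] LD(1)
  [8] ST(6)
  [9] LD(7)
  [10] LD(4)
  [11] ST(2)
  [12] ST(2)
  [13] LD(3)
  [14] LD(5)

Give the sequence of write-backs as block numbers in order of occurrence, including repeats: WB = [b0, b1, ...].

  0 | R B6 → L2 miss [-]
  1 | R B1 → L1 miss [-]
  2 | R B1 → L1 hit [-]
  3 | R B0 → L0 miss [-]
  4 | R B3 → L3 miss [-]
  5 | W B3 → L3 hit [D]
  6 | W B4 → L0 miss [D]
  7 | R B1 → L1 hit [-]
  8 | W B6 → L2 hit [D]
  9 | R B7 → L3 miss wb→B3 [-]
  10 | R B4 → L0 hit [D]
  11 | W B2 → L2 miss wb→B6 [D]
  12 | W B2 → L2 hit [D]
  13 | R B3 → L3 miss [-]
  14 | R B5 → L1 miss [-]

WB = [3, 6]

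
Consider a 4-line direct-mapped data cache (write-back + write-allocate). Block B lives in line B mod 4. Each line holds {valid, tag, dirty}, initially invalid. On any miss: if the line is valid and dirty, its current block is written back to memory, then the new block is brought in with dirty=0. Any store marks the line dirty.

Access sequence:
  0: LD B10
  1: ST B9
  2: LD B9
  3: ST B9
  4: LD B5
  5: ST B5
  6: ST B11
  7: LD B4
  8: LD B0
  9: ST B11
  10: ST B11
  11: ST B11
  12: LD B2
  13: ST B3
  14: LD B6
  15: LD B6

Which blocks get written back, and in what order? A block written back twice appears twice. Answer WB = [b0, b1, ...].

0: R B10 -> L2 miss  d=-]
1: W B9 -> L1 miss  d=D]
2: R B9 -> L1 hit  d=D]
3: W B9 -> L1 hit  d=D]
4: R B5 -> L1 miss wb->B9  d=-]
5: W B5 -> L1 hit  d=D]
6: W B11 -> L3 miss  d=D]
7: R B4 -> L0 miss  d=-]
8: R B0 -> L0 miss  d=-]
9: W B11 -> L3 hit  d=D]
10: W B11 -> L3 hit  d=D]
11: W B11 -> L3 hit  d=D]
12: R B2 -> L2 miss  d=-]
13: W B3 -> L3 miss wb->B11  d=D]
14: R B6 -> L2 miss  d=-]
15: R B6 -> L2 hit  d=-]

WB = [9, 11]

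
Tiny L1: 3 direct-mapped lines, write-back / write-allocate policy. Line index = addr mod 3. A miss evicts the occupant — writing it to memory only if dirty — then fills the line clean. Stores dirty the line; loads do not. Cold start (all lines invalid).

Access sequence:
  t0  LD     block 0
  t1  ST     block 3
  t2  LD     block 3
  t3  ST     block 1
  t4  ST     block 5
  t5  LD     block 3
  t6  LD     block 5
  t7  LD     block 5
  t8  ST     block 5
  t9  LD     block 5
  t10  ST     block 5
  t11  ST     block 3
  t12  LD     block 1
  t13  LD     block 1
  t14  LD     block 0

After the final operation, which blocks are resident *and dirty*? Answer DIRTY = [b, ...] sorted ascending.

DIRTY = [1, 5]

0: R B0 -> L0 miss  d=-]
1: W B3 -> L0 miss  d=D]
2: R B3 -> L0 hit  d=D]
3: W B1 -> L1 miss  d=D]
4: W B5 -> L2 miss  d=D]
5: R B3 -> L0 hit  d=D]
6: R B5 -> L2 hit  d=D]
7: R B5 -> L2 hit  d=D]
8: W B5 -> L2 hit  d=D]
9: R B5 -> L2 hit  d=D]
10: W B5 -> L2 hit  d=D]
11: W B3 -> L0 hit  d=D]
12: R B1 -> L1 hit  d=D]
13: R B1 -> L1 hit  d=D]
14: R B0 -> L0 miss wb->B3  d=-]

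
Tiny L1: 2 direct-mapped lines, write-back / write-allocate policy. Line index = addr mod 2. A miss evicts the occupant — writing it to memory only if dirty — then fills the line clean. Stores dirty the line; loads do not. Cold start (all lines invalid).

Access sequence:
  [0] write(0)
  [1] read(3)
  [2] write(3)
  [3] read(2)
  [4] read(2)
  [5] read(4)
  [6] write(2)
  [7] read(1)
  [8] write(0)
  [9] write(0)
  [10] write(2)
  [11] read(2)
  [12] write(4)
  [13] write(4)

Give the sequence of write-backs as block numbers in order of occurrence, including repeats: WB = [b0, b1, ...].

  0 | W B0 → L0 miss [D]
  1 | R B3 → L1 miss [-]
  2 | W B3 → L1 hit [D]
  3 | R B2 → L0 miss wb→B0 [-]
  4 | R B2 → L0 hit [-]
  5 | R B4 → L0 miss [-]
  6 | W B2 → L0 miss [D]
  7 | R B1 → L1 miss wb→B3 [-]
  8 | W B0 → L0 miss wb→B2 [D]
  9 | W B0 → L0 hit [D]
  10 | W B2 → L0 miss wb→B0 [D]
  11 | R B2 → L0 hit [D]
  12 | W B4 → L0 miss wb→B2 [D]
  13 | W B4 → L0 hit [D]

WB = [0, 3, 2, 0, 2]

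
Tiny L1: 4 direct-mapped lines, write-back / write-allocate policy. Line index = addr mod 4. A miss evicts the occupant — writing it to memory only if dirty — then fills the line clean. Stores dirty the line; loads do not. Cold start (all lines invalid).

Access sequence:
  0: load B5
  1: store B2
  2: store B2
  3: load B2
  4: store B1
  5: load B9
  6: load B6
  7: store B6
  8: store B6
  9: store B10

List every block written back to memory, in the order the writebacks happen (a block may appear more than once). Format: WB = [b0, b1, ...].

  0 | R B5 → L1 miss [-]
  1 | W B2 → L2 miss [D]
  2 | W B2 → L2 hit [D]
  3 | R B2 → L2 hit [D]
  4 | W B1 → L1 miss [D]
  5 | R B9 → L1 miss wb→B1 [-]
  6 | R B6 → L2 miss wb→B2 [-]
  7 | W B6 → L2 hit [D]
  8 | W B6 → L2 hit [D]
  9 | W B10 → L2 miss wb→B6 [D]

WB = [1, 2, 6]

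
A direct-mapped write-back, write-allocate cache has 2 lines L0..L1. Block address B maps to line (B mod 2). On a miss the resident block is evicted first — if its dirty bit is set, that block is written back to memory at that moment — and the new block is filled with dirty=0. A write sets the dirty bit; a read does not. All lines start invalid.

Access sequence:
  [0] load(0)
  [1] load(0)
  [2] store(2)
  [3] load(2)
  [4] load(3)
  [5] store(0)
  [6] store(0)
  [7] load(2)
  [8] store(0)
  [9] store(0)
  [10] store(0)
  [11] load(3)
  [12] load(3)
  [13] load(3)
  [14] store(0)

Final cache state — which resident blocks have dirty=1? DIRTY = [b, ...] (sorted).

DIRTY = [0]

0: R B0 -> L0 miss  d=-]
1: R B0 -> L0 hit  d=-]
2: W B2 -> L0 miss  d=D]
3: R B2 -> L0 hit  d=D]
4: R B3 -> L1 miss  d=-]
5: W B0 -> L0 miss wb->B2  d=D]
6: W B0 -> L0 hit  d=D]
7: R B2 -> L0 miss wb->B0  d=-]
8: W B0 -> L0 miss  d=D]
9: W B0 -> L0 hit  d=D]
10: W B0 -> L0 hit  d=D]
11: R B3 -> L1 hit  d=-]
12: R B3 -> L1 hit  d=-]
13: R B3 -> L1 hit  d=-]
14: W B0 -> L0 hit  d=D]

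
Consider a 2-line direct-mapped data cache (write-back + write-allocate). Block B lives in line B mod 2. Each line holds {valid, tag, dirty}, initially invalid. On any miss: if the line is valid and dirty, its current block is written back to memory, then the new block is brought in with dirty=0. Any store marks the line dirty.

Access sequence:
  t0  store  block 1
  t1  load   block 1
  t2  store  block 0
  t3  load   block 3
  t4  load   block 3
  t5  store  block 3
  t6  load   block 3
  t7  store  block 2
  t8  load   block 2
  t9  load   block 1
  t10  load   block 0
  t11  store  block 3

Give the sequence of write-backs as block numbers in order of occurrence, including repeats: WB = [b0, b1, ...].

WB = [1, 0, 3, 2]

0: W B1 -> L1 miss  d=D]
1: R B1 -> L1 hit  d=D]
2: W B0 -> L0 miss  d=D]
3: R B3 -> L1 miss wb->B1  d=-]
4: R B3 -> L1 hit  d=-]
5: W B3 -> L1 hit  d=D]
6: R B3 -> L1 hit  d=D]
7: W B2 -> L0 miss wb->B0  d=D]
8: R B2 -> L0 hit  d=D]
9: R B1 -> L1 miss wb->B3  d=-]
10: R B0 -> L0 miss wb->B2  d=-]
11: W B3 -> L1 miss  d=D]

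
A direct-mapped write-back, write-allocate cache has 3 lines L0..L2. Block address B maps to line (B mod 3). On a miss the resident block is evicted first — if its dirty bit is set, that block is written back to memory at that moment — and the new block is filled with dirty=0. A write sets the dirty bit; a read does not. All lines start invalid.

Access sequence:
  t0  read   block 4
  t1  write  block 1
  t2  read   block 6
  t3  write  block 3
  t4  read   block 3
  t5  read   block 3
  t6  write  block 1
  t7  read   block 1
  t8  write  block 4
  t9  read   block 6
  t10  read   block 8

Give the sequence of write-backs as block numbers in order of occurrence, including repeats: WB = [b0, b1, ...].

0: R B4 -> L1 miss  d=-]
1: W B1 -> L1 miss  d=D]
2: R B6 -> L0 miss  d=-]
3: W B3 -> L0 miss  d=D]
4: R B3 -> L0 hit  d=D]
5: R B3 -> L0 hit  d=D]
6: W B1 -> L1 hit  d=D]
7: R B1 -> L1 hit  d=D]
8: W B4 -> L1 miss wb->B1  d=D]
9: R B6 -> L0 miss wb->B3  d=-]
10: R B8 -> L2 miss  d=-]

WB = [1, 3]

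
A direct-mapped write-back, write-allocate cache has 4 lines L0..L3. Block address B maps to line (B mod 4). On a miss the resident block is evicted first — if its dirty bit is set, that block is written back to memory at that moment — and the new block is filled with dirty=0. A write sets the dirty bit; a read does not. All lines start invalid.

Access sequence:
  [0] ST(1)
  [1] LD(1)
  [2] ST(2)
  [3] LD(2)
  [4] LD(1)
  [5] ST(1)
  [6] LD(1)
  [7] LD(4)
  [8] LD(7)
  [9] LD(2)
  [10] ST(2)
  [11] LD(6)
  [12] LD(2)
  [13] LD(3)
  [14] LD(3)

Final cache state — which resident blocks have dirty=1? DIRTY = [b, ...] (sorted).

0: W B1 → L1 miss [D]
1: R B1 → L1 hit [D]
2: W B2 → L2 miss [D]
3: R B2 → L2 hit [D]
4: R B1 → L1 hit [D]
5: W B1 → L1 hit [D]
6: R B1 → L1 hit [D]
7: R B4 → L0 miss [-]
8: R B7 → L3 miss [-]
9: R B2 → L2 hit [D]
10: W B2 → L2 hit [D]
11: R B6 → L2 miss wb→B2 [-]
12: R B2 → L2 miss [-]
13: R B3 → L3 miss [-]
14: R B3 → L3 hit [-]

DIRTY = [1]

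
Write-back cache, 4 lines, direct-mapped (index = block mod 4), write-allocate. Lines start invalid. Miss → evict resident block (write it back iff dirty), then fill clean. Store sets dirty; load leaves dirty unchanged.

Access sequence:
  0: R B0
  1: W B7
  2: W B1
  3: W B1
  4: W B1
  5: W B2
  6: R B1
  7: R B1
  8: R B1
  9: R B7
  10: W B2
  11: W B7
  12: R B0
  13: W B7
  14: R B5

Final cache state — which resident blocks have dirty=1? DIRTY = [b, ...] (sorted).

DIRTY = [2, 7]

0: R B0 → L0 miss [-]
1: W B7 → L3 miss [D]
2: W B1 → L1 miss [D]
3: W B1 → L1 hit [D]
4: W B1 → L1 hit [D]
5: W B2 → L2 miss [D]
6: R B1 → L1 hit [D]
7: R B1 → L1 hit [D]
8: R B1 → L1 hit [D]
9: R B7 → L3 hit [D]
10: W B2 → L2 hit [D]
11: W B7 → L3 hit [D]
12: R B0 → L0 hit [-]
13: W B7 → L3 hit [D]
14: R B5 → L1 miss wb→B1 [-]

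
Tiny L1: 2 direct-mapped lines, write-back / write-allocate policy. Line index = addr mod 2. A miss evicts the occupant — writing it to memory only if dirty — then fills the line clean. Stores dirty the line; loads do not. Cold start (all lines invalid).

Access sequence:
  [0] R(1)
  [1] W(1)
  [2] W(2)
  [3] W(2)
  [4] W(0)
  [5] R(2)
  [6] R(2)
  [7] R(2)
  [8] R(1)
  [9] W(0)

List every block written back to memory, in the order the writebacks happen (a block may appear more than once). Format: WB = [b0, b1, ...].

  0 | R B1 → L1 miss [-]
  1 | W B1 → L1 hit [D]
  2 | W B2 → L0 miss [D]
  3 | W B2 → L0 hit [D]
  4 | W B0 → L0 miss wb→B2 [D]
  5 | R B2 → L0 miss wb→B0 [-]
  6 | R B2 → L0 hit [-]
  7 | R B2 → L0 hit [-]
  8 | R B1 → L1 hit [D]
  9 | W B0 → L0 miss [D]

WB = [2, 0]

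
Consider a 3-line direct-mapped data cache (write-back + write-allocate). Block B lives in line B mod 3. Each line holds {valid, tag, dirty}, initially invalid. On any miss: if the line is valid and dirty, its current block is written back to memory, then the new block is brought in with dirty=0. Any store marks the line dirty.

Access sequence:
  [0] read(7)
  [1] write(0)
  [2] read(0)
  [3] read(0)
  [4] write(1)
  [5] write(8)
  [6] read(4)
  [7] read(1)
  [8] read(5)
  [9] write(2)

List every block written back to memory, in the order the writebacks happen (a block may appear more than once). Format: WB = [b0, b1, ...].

  0 | R B7 → L1 miss [-]
  1 | W B0 → L0 miss [D]
  2 | R B0 → L0 hit [D]
  3 | R B0 → L0 hit [D]
  4 | W B1 → L1 miss [D]
  5 | W B8 → L2 miss [D]
  6 | R B4 → L1 miss wb→B1 [-]
  7 | R B1 → L1 miss [-]
  8 | R B5 → L2 miss wb→B8 [-]
  9 | W B2 → L2 miss [D]

WB = [1, 8]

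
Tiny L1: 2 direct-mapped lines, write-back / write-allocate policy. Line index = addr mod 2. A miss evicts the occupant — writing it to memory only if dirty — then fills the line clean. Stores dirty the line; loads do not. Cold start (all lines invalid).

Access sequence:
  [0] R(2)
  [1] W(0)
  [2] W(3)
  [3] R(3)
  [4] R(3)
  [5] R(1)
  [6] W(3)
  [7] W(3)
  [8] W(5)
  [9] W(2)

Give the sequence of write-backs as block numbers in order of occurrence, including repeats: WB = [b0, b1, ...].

WB = [3, 3, 0]

  0 | R B2 → L0 miss [-]
  1 | W B0 → L0 miss [D]
  2 | W B3 → L1 miss [D]
  3 | R B3 → L1 hit [D]
  4 | R B3 → L1 hit [D]
  5 | R B1 → L1 miss wb→B3 [-]
  6 | W B3 → L1 miss [D]
  7 | W B3 → L1 hit [D]
  8 | W B5 → L1 miss wb→B3 [D]
  9 | W B2 → L0 miss wb→B0 [D]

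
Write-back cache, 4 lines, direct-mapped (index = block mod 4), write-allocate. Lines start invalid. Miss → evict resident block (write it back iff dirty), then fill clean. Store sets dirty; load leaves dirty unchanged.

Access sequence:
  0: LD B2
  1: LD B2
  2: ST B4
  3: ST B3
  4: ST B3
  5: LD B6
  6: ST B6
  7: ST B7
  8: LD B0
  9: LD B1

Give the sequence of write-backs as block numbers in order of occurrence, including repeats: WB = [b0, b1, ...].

  0 | R B2 → L2 miss [-]
  1 | R B2 → L2 hit [-]
  2 | W B4 → L0 miss [D]
  3 | W B3 → L3 miss [D]
  4 | W B3 → L3 hit [D]
  5 | R B6 → L2 miss [-]
  6 | W B6 → L2 hit [D]
  7 | W B7 → L3 miss wb→B3 [D]
  8 | R B0 → L0 miss wb→B4 [-]
  9 | R B1 → L1 miss [-]

WB = [3, 4]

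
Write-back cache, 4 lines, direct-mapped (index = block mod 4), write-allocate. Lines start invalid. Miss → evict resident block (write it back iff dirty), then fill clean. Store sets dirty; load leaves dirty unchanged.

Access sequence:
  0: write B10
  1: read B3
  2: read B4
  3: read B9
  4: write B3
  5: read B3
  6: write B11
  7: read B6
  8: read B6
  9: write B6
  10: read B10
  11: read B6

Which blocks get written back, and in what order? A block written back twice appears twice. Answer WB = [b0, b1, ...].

0: W B10 -> L2 miss  d=D]
1: R B3 -> L3 miss  d=-]
2: R B4 -> L0 miss  d=-]
3: R B9 -> L1 miss  d=-]
4: W B3 -> L3 hit  d=D]
5: R B3 -> L3 hit  d=D]
6: W B11 -> L3 miss wb->B3  d=D]
7: R B6 -> L2 miss wb->B10  d=-]
8: R B6 -> L2 hit  d=-]
9: W B6 -> L2 hit  d=D]
10: R B10 -> L2 miss wb->B6  d=-]
11: R B6 -> L2 miss  d=-]

WB = [3, 10, 6]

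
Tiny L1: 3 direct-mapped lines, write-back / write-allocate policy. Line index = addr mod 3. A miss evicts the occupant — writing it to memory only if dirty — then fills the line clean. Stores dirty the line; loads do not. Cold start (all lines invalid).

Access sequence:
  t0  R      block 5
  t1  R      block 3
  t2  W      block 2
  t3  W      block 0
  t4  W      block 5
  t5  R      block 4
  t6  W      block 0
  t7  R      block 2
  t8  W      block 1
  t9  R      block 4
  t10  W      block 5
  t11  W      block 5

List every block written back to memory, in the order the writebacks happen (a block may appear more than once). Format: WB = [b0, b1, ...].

0: R B5 -> L2 miss  d=-]
1: R B3 -> L0 miss  d=-]
2: W B2 -> L2 miss  d=D]
3: W B0 -> L0 miss  d=D]
4: W B5 -> L2 miss wb->B2  d=D]
5: R B4 -> L1 miss  d=-]
6: W B0 -> L0 hit  d=D]
7: R B2 -> L2 miss wb->B5  d=-]
8: W B1 -> L1 miss  d=D]
9: R B4 -> L1 miss wb->B1  d=-]
10: W B5 -> L2 miss  d=D]
11: W B5 -> L2 hit  d=D]

WB = [2, 5, 1]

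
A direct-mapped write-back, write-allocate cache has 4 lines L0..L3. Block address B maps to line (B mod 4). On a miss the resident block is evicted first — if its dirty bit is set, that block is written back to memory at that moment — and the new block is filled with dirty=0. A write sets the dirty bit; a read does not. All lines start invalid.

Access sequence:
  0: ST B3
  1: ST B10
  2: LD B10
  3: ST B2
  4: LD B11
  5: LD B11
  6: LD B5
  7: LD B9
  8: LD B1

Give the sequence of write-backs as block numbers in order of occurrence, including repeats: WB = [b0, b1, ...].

WB = [10, 3]

0: W B3 → L3 miss [D]
1: W B10 → L2 miss [D]
2: R B10 → L2 hit [D]
3: W B2 → L2 miss wb→B10 [D]
4: R B11 → L3 miss wb→B3 [-]
5: R B11 → L3 hit [-]
6: R B5 → L1 miss [-]
7: R B9 → L1 miss [-]
8: R B1 → L1 miss [-]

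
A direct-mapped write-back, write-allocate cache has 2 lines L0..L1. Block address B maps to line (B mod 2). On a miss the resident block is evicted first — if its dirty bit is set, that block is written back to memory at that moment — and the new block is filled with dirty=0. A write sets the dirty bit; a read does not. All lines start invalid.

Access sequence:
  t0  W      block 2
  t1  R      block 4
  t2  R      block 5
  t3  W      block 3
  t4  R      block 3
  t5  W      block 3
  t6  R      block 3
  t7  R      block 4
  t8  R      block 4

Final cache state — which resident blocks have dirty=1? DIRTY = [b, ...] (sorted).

DIRTY = [3]

  0 | W B2 → L0 miss [D]
  1 | R B4 → L0 miss wb→B2 [-]
  2 | R B5 → L1 miss [-]
  3 | W B3 → L1 miss [D]
  4 | R B3 → L1 hit [D]
  5 | W B3 → L1 hit [D]
  6 | R B3 → L1 hit [D]
  7 | R B4 → L0 hit [-]
  8 | R B4 → L0 hit [-]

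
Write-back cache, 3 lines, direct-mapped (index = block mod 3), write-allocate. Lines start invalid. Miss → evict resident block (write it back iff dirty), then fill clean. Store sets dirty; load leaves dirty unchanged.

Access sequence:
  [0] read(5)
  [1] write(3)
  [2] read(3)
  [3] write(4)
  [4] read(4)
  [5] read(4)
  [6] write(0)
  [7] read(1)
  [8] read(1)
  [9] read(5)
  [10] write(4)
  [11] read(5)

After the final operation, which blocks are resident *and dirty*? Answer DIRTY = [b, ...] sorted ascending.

0: R B5 -> L2 miss  d=-]
1: W B3 -> L0 miss  d=D]
2: R B3 -> L0 hit  d=D]
3: W B4 -> L1 miss  d=D]
4: R B4 -> L1 hit  d=D]
5: R B4 -> L1 hit  d=D]
6: W B0 -> L0 miss wb->B3  d=D]
7: R B1 -> L1 miss wb->B4  d=-]
8: R B1 -> L1 hit  d=-]
9: R B5 -> L2 hit  d=-]
10: W B4 -> L1 miss  d=D]
11: R B5 -> L2 hit  d=-]

DIRTY = [0, 4]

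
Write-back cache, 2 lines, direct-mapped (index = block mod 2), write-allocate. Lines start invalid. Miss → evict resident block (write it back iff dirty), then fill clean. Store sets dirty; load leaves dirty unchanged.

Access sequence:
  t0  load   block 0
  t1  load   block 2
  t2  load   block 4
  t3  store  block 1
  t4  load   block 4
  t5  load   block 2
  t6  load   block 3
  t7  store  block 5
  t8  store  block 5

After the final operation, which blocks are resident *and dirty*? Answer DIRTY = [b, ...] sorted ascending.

DIRTY = [5]

  0 | R B0 → L0 miss [-]
  1 | R B2 → L0 miss [-]
  2 | R B4 → L0 miss [-]
  3 | W B1 → L1 miss [D]
  4 | R B4 → L0 hit [-]
  5 | R B2 → L0 miss [-]
  6 | R B3 → L1 miss wb→B1 [-]
  7 | W B5 → L1 miss [D]
  8 | W B5 → L1 hit [D]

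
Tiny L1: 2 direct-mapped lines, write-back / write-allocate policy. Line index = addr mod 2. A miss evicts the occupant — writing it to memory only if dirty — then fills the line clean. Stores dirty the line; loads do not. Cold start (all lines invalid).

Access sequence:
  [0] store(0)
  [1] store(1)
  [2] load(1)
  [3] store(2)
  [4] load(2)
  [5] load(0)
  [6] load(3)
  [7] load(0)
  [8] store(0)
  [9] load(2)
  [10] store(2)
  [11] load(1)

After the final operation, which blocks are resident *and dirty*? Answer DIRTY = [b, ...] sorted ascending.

DIRTY = [2]

  0 | W B0 → L0 miss [D]
  1 | W B1 → L1 miss [D]
  2 | R B1 → L1 hit [D]
  3 | W B2 → L0 miss wb→B0 [D]
  4 | R B2 → L0 hit [D]
  5 | R B0 → L0 miss wb→B2 [-]
  6 | R B3 → L1 miss wb→B1 [-]
  7 | R B0 → L0 hit [-]
  8 | W B0 → L0 hit [D]
  9 | R B2 → L0 miss wb→B0 [-]
  10 | W B2 → L0 hit [D]
  11 | R B1 → L1 miss [-]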